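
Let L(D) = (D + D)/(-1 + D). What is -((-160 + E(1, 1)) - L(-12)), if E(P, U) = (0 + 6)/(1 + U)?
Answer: 2065/13 ≈ 158.85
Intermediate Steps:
E(P, U) = 6/(1 + U)
L(D) = 2*D/(-1 + D) (L(D) = (2*D)/(-1 + D) = 2*D/(-1 + D))
-((-160 + E(1, 1)) - L(-12)) = -((-160 + 6/(1 + 1)) - 2*(-12)/(-1 - 12)) = -((-160 + 6/2) - 2*(-12)/(-13)) = -((-160 + 6*(½)) - 2*(-12)*(-1)/13) = -((-160 + 3) - 1*24/13) = -(-157 - 24/13) = -1*(-2065/13) = 2065/13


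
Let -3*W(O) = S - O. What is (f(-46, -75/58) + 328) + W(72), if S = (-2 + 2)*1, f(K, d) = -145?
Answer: 207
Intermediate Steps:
S = 0 (S = 0*1 = 0)
W(O) = O/3 (W(O) = -(0 - O)/3 = -(-1)*O/3 = O/3)
(f(-46, -75/58) + 328) + W(72) = (-145 + 328) + (1/3)*72 = 183 + 24 = 207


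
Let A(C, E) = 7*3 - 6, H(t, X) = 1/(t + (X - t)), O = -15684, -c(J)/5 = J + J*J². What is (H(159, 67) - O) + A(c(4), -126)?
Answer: 1051834/67 ≈ 15699.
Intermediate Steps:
c(J) = -5*J - 5*J³ (c(J) = -5*(J + J*J²) = -5*(J + J³) = -5*J - 5*J³)
H(t, X) = 1/X
A(C, E) = 15 (A(C, E) = 21 - 6 = 15)
(H(159, 67) - O) + A(c(4), -126) = (1/67 - 1*(-15684)) + 15 = (1/67 + 15684) + 15 = 1050829/67 + 15 = 1051834/67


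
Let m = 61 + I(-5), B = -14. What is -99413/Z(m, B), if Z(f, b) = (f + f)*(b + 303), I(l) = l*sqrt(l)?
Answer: -6064193/2222988 - 497065*I*sqrt(5)/2222988 ≈ -2.7279 - 0.49999*I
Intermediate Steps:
I(l) = l**(3/2)
m = 61 - 5*I*sqrt(5) (m = 61 + (-5)**(3/2) = 61 - 5*I*sqrt(5) ≈ 61.0 - 11.18*I)
Z(f, b) = 2*f*(303 + b) (Z(f, b) = (2*f)*(303 + b) = 2*f*(303 + b))
-99413/Z(m, B) = -99413*1/(2*(61 - 5*I*sqrt(5))*(303 - 14)) = -99413*1/(578*(61 - 5*I*sqrt(5))) = -99413/(35258 - 2890*I*sqrt(5))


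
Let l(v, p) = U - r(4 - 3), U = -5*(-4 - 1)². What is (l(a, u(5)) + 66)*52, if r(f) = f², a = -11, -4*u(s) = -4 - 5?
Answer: -3120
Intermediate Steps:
u(s) = 9/4 (u(s) = -(-4 - 5)/4 = -¼*(-9) = 9/4)
U = -125 (U = -5*(-5)² = -5*25 = -125)
l(v, p) = -126 (l(v, p) = -125 - (4 - 3)² = -125 - 1*1² = -125 - 1*1 = -125 - 1 = -126)
(l(a, u(5)) + 66)*52 = (-126 + 66)*52 = -60*52 = -3120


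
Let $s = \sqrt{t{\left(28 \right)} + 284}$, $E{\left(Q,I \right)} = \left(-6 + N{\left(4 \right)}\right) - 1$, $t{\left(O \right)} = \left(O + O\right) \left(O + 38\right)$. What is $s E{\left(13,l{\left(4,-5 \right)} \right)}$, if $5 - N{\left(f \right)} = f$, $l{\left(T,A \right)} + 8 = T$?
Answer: $- 12 \sqrt{995} \approx -378.52$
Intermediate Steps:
$l{\left(T,A \right)} = -8 + T$
$N{\left(f \right)} = 5 - f$
$t{\left(O \right)} = 2 O \left(38 + O\right)$
$E{\left(Q,I \right)} = -6$ ($E{\left(Q,I \right)} = \left(-6 + \left(5 - 4\right)\right) - 1 = \left(-6 + 1\right) - 1 = -5 - 1 = -6$)
$s = 2 \sqrt{995}$ ($s = \sqrt{2 \cdot 28 \left(38 + 28\right) + 284} = \sqrt{2 \cdot 28 \cdot 66 + 284} = \sqrt{3696 + 284} = \sqrt{3980} = 2 \sqrt{995} \approx 63.087$)
$s E{\left(13,l{\left(4,-5 \right)} \right)} = 2 \sqrt{995} \left(-6\right) = - 12 \sqrt{995}$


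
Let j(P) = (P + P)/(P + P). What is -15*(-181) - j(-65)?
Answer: 2714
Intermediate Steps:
j(P) = 1 (j(P) = (2*P)/((2*P)) = (2*P)*(1/(2*P)) = 1)
-15*(-181) - j(-65) = -15*(-181) - 1*1 = 2715 - 1 = 2714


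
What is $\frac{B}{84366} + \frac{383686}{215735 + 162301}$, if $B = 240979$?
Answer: $\frac{571614770}{147654561} \approx 3.8713$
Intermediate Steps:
$\frac{B}{84366} + \frac{383686}{215735 + 162301} = \frac{240979}{84366} + \frac{383686}{215735 + 162301} = 240979 \cdot \frac{1}{84366} + \frac{383686}{378036} = \frac{240979}{84366} + 383686 \cdot \frac{1}{378036} = \frac{240979}{84366} + \frac{191843}{189018} = \frac{571614770}{147654561}$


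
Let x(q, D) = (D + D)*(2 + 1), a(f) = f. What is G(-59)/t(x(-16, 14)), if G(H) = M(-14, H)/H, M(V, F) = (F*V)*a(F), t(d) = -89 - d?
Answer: -826/173 ≈ -4.7746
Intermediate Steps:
x(q, D) = 6*D (x(q, D) = (2*D)*3 = 6*D)
M(V, F) = V*F² (M(V, F) = (F*V)*F = V*F²)
G(H) = -14*H (G(H) = (-14*H²)/H = -14*H)
G(-59)/t(x(-16, 14)) = (-14*(-59))/(-89 - 6*14) = 826/(-89 - 1*84) = 826/(-89 - 84) = 826/(-173) = 826*(-1/173) = -826/173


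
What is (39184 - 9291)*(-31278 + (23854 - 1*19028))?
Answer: -790729636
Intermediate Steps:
(39184 - 9291)*(-31278 + (23854 - 1*19028)) = 29893*(-31278 + (23854 - 19028)) = 29893*(-31278 + 4826) = 29893*(-26452) = -790729636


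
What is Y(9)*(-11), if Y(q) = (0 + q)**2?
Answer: -891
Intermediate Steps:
Y(q) = q**2
Y(9)*(-11) = 9**2*(-11) = 81*(-11) = -891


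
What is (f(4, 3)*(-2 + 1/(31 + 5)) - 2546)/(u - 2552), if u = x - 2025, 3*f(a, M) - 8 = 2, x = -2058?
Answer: 137839/358290 ≈ 0.38471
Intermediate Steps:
f(a, M) = 10/3 (f(a, M) = 8/3 + (⅓)*2 = 8/3 + ⅔ = 10/3)
u = -4083 (u = -2058 - 2025 = -4083)
(f(4, 3)*(-2 + 1/(31 + 5)) - 2546)/(u - 2552) = (10*(-2 + 1/(31 + 5))/3 - 2546)/(-4083 - 2552) = (10*(-2 + 1/36)/3 - 2546)/(-6635) = (10*(-2 + 1/36)/3 - 2546)*(-1/6635) = ((10/3)*(-71/36) - 2546)*(-1/6635) = (-355/54 - 2546)*(-1/6635) = -137839/54*(-1/6635) = 137839/358290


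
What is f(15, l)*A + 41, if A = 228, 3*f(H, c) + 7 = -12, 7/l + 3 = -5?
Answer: -1403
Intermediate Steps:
l = -7/8 (l = 7/(-3 - 5) = 7/(-8) = 7*(-⅛) = -7/8 ≈ -0.87500)
f(H, c) = -19/3 (f(H, c) = -7/3 + (⅓)*(-12) = -7/3 - 4 = -19/3)
f(15, l)*A + 41 = -19/3*228 + 41 = -1444 + 41 = -1403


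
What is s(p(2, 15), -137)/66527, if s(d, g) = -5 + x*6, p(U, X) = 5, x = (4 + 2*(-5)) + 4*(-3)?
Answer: -113/66527 ≈ -0.0016986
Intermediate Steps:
x = -18 (x = (4 - 10) - 12 = -6 - 12 = -18)
s(d, g) = -113 (s(d, g) = -5 - 18*6 = -5 - 108 = -113)
s(p(2, 15), -137)/66527 = -113/66527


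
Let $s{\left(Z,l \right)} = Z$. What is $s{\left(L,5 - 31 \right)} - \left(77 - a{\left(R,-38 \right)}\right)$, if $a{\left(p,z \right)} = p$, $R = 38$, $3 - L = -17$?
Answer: $-19$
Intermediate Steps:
$L = 20$ ($L = 3 - -17 = 3 + 17 = 20$)
$s{\left(L,5 - 31 \right)} - \left(77 - a{\left(R,-38 \right)}\right) = 20 - \left(77 - 38\right) = 20 - 39 = -19$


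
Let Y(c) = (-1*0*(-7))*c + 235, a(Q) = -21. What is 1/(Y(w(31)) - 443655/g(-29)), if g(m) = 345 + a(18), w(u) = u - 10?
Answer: -36/40835 ≈ -0.00088160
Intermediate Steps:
w(u) = -10 + u
g(m) = 324 (g(m) = 345 - 21 = 324)
Y(c) = 235 (Y(c) = (0*(-7))*c + 235 = 0*c + 235 = 0 + 235 = 235)
1/(Y(w(31)) - 443655/g(-29)) = 1/(235 - 443655/324) = 1/(235 - 443655*1/324) = 1/(235 - 49295/36) = 1/(-40835/36) = -36/40835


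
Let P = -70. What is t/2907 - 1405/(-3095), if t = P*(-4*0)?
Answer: 281/619 ≈ 0.45396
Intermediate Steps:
t = 0 (t = -(-280)*0 = -70*0 = 0)
t/2907 - 1405/(-3095) = 0/2907 - 1405/(-3095) = 0*(1/2907) - 1405*(-1/3095) = 0 + 281/619 = 281/619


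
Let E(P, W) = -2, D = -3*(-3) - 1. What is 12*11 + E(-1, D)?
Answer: 130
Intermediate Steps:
D = 8 (D = 9 - 1 = 8)
12*11 + E(-1, D) = 12*11 - 2 = 132 - 2 = 130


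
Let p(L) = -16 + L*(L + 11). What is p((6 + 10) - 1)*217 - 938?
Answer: 80220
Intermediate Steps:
p(L) = -16 + L*(11 + L)
p((6 + 10) - 1)*217 - 938 = (-16 + ((6 + 10) - 1)**2 + 11*((6 + 10) - 1))*217 - 938 = (-16 + (16 - 1)**2 + 11*(16 - 1))*217 - 938 = (-16 + 15**2 + 11*15)*217 - 938 = (-16 + 225 + 165)*217 - 938 = 374*217 - 938 = 81158 - 938 = 80220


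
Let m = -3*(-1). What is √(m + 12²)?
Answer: 7*√3 ≈ 12.124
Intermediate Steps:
m = 3
√(m + 12²) = √(3 + 12²) = √(3 + 144) = √147 = 7*√3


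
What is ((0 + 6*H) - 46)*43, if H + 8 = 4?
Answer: -3010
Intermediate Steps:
H = -4 (H = -8 + 4 = -4)
((0 + 6*H) - 46)*43 = ((0 + 6*(-4)) - 46)*43 = ((0 - 24) - 46)*43 = (-24 - 46)*43 = -70*43 = -3010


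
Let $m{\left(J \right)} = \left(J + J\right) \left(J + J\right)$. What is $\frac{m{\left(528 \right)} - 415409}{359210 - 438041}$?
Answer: $- \frac{699727}{78831} \approx -8.8763$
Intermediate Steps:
$m{\left(J \right)} = 4 J^{2}$ ($m{\left(J \right)} = 2 J 2 J = 4 J^{2}$)
$\frac{m{\left(528 \right)} - 415409}{359210 - 438041} = \frac{4 \cdot 528^{2} - 415409}{359210 - 438041} = \frac{4 \cdot 278784 - 415409}{-78831} = \left(1115136 - 415409\right) \left(- \frac{1}{78831}\right) = 699727 \left(- \frac{1}{78831}\right) = - \frac{699727}{78831}$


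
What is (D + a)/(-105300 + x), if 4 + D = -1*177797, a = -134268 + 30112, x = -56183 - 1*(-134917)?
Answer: 281957/26566 ≈ 10.613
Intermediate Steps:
x = 78734 (x = -56183 + 134917 = 78734)
a = -104156
D = -177801 (D = -4 - 1*177797 = -4 - 177797 = -177801)
(D + a)/(-105300 + x) = (-177801 - 104156)/(-105300 + 78734) = -281957/(-26566) = -281957*(-1/26566) = 281957/26566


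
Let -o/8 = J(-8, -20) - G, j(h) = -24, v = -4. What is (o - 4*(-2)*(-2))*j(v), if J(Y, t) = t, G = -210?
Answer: 36864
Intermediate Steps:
o = -1520 (o = -8*(-20 - 1*(-210)) = -8*(-20 + 210) = -8*190 = -1520)
(o - 4*(-2)*(-2))*j(v) = (-1520 - 4*(-2)*(-2))*(-24) = (-1520 + 8*(-2))*(-24) = (-1520 - 16)*(-24) = -1536*(-24) = 36864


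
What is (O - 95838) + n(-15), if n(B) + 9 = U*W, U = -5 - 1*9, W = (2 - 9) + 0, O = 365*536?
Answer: 99891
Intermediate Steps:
O = 195640
W = -7 (W = -7 + 0 = -7)
U = -14 (U = -5 - 9 = -14)
n(B) = 89 (n(B) = -9 - 14*(-7) = -9 + 98 = 89)
(O - 95838) + n(-15) = (195640 - 95838) + 89 = 99802 + 89 = 99891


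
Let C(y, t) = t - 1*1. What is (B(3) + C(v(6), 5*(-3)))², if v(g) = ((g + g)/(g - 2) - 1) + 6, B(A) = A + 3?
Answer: 100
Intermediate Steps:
B(A) = 3 + A
v(g) = 5 + 2*g/(-2 + g) (v(g) = ((2*g)/(-2 + g) - 1) + 6 = (2*g/(-2 + g) - 1) + 6 = (-1 + 2*g/(-2 + g)) + 6 = 5 + 2*g/(-2 + g))
C(y, t) = -1 + t (C(y, t) = t - 1 = -1 + t)
(B(3) + C(v(6), 5*(-3)))² = ((3 + 3) + (-1 + 5*(-3)))² = (6 + (-1 - 15))² = (6 - 16)² = (-10)² = 100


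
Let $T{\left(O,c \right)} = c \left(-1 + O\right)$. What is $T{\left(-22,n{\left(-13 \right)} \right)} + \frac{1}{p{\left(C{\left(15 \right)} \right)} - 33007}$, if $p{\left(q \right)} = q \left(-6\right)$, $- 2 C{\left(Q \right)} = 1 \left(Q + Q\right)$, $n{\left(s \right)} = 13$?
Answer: $- \frac{9842184}{32917} \approx -299.0$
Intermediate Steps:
$C{\left(Q \right)} = - Q$ ($C{\left(Q \right)} = - \frac{1 \left(Q + Q\right)}{2} = - \frac{1 \cdot 2 Q}{2} = - \frac{2 Q}{2} = - Q$)
$p{\left(q \right)} = - 6 q$
$T{\left(-22,n{\left(-13 \right)} \right)} + \frac{1}{p{\left(C{\left(15 \right)} \right)} - 33007} = 13 \left(-1 - 22\right) + \frac{1}{- 6 \left(\left(-1\right) 15\right) - 33007} = 13 \left(-23\right) + \frac{1}{\left(-6\right) \left(-15\right) - 33007} = -299 + \frac{1}{90 - 33007} = -299 + \frac{1}{-32917} = -299 - \frac{1}{32917} = - \frac{9842184}{32917}$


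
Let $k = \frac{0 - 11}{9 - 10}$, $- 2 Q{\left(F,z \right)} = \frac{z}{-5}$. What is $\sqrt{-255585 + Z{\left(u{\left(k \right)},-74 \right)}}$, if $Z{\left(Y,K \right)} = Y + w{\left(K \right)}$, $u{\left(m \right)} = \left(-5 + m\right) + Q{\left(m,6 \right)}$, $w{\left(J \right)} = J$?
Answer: $\frac{i \sqrt{6391310}}{5} \approx 505.62 i$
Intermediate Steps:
$Q{\left(F,z \right)} = \frac{z}{10}$ ($Q{\left(F,z \right)} = - \frac{z \frac{1}{-5}}{2} = - \frac{z \left(- \frac{1}{5}\right)}{2} = - \frac{\left(- \frac{1}{5}\right) z}{2} = \frac{z}{10}$)
$k = 11$ ($k = - \frac{11}{-1} = \left(-11\right) \left(-1\right) = 11$)
$u{\left(m \right)} = - \frac{22}{5} + m$ ($u{\left(m \right)} = \left(-5 + m\right) + \frac{1}{10} \cdot 6 = \left(-5 + m\right) + \frac{3}{5} = - \frac{22}{5} + m$)
$Z{\left(Y,K \right)} = K + Y$ ($Z{\left(Y,K \right)} = Y + K = K + Y$)
$\sqrt{-255585 + Z{\left(u{\left(k \right)},-74 \right)}} = \sqrt{-255585 + \left(-74 + \left(- \frac{22}{5} + 11\right)\right)} = \sqrt{-255585 + \left(-74 + \frac{33}{5}\right)} = \sqrt{-255585 - \frac{337}{5}} = \sqrt{- \frac{1278262}{5}} = \frac{i \sqrt{6391310}}{5}$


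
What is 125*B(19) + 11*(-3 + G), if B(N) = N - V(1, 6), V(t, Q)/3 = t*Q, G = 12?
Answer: 224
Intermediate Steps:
V(t, Q) = 3*Q*t (V(t, Q) = 3*(t*Q) = 3*(Q*t) = 3*Q*t)
B(N) = -18 + N (B(N) = N - 3*6 = N - 1*18 = N - 18 = -18 + N)
125*B(19) + 11*(-3 + G) = 125*(-18 + 19) + 11*(-3 + 12) = 125*1 + 11*9 = 125 + 99 = 224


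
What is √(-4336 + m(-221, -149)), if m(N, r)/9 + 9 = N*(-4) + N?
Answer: 5*√62 ≈ 39.370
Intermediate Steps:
m(N, r) = -81 - 27*N (m(N, r) = -81 + 9*(N*(-4) + N) = -81 + 9*(-4*N + N) = -81 + 9*(-3*N) = -81 - 27*N)
√(-4336 + m(-221, -149)) = √(-4336 + (-81 - 27*(-221))) = √(-4336 + (-81 + 5967)) = √(-4336 + 5886) = √1550 = 5*√62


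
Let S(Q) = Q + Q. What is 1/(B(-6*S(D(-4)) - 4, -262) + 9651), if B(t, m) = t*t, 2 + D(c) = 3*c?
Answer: 1/36547 ≈ 2.7362e-5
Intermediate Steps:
D(c) = -2 + 3*c
S(Q) = 2*Q
B(t, m) = t²
1/(B(-6*S(D(-4)) - 4, -262) + 9651) = 1/((-12*(-2 + 3*(-4)) - 4)² + 9651) = 1/((-12*(-2 - 12) - 4)² + 9651) = 1/((-12*(-14) - 4)² + 9651) = 1/((-6*(-28) - 4)² + 9651) = 1/((168 - 4)² + 9651) = 1/(164² + 9651) = 1/(26896 + 9651) = 1/36547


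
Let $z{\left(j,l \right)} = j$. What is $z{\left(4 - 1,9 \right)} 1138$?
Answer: $3414$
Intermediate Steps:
$z{\left(4 - 1,9 \right)} 1138 = \left(4 - 1\right) 1138 = 3 \cdot 1138 = 3414$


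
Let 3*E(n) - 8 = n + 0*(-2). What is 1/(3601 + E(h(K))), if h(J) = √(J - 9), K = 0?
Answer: 32433/116877730 - 9*I/116877730 ≈ 0.0002775 - 7.7004e-8*I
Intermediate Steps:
h(J) = √(-9 + J)
E(n) = 8/3 + n/3 (E(n) = 8/3 + (n + 0*(-2))/3 = 8/3 + (n + 0)/3 = 8/3 + n/3)
1/(3601 + E(h(K))) = 1/(3601 + (8/3 + √(-9 + 0)/3)) = 1/(3601 + (8/3 + √(-9)/3)) = 1/(3601 + (8/3 + (3*I)/3)) = 1/(3601 + (8/3 + I)) = 1/(10811/3 + I) = 9*(10811/3 - I)/116877730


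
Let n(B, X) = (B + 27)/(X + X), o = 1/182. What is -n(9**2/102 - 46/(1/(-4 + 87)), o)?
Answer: 11726897/34 ≈ 3.4491e+5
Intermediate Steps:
o = 1/182 ≈ 0.0054945
n(B, X) = (27 + B)/(2*X) (n(B, X) = (27 + B)/((2*X)) = (27 + B)*(1/(2*X)) = (27 + B)/(2*X))
-n(9**2/102 - 46/(1/(-4 + 87)), o) = -(27 + (9**2/102 - 46/(1/(-4 + 87))))/(2*1/182) = -182*(27 + (81*(1/102) - 46/(1/83)))/2 = -182*(27 + (27/34 - 46/1/83))/2 = -182*(27 + (27/34 - 46*83))/2 = -182*(27 + (27/34 - 3818))/2 = -182*(27 - 129785/34)/2 = -182*(-128867)/(2*34) = -1*(-11726897/34) = 11726897/34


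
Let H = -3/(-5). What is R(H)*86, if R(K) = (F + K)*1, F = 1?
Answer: 688/5 ≈ 137.60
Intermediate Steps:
H = 3/5 (H = -3*(-1/5) = 3/5 ≈ 0.60000)
R(K) = 1 + K (R(K) = (1 + K)*1 = 1 + K)
R(H)*86 = (1 + 3/5)*86 = (8/5)*86 = 688/5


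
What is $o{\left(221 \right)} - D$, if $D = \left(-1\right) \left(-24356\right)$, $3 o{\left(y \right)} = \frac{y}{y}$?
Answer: $- \frac{73067}{3} \approx -24356.0$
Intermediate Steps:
$o{\left(y \right)} = \frac{1}{3}$ ($o{\left(y \right)} = \frac{y \frac{1}{y}}{3} = \frac{1}{3} \cdot 1 = \frac{1}{3}$)
$D = 24356$
$o{\left(221 \right)} - D = \frac{1}{3} - 24356 = - \frac{73067}{3}$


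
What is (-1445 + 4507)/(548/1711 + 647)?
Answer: 5239082/1107565 ≈ 4.7303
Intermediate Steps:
(-1445 + 4507)/(548/1711 + 647) = 3062/(548*(1/1711) + 647) = 3062/(548/1711 + 647) = 3062/(1107565/1711) = 3062*(1711/1107565) = 5239082/1107565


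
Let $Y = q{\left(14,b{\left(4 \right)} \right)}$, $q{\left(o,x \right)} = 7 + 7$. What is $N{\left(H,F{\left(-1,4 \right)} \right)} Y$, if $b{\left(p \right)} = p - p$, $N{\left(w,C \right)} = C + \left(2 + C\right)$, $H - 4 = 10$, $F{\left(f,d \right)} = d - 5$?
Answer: $0$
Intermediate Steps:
$F{\left(f,d \right)} = -5 + d$
$H = 14$ ($H = 4 + 10 = 14$)
$N{\left(w,C \right)} = 2 + 2 C$
$b{\left(p \right)} = 0$
$q{\left(o,x \right)} = 14$
$Y = 14$
$N{\left(H,F{\left(-1,4 \right)} \right)} Y = \left(2 + 2 \left(-5 + 4\right)\right) 14 = \left(2 + 2 \left(-1\right)\right) 14 = \left(2 - 2\right) 14 = 0 \cdot 14 = 0$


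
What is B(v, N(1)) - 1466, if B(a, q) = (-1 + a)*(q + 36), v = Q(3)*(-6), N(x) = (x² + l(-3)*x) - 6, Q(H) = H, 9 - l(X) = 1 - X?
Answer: -2150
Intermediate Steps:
l(X) = 8 + X (l(X) = 9 - (1 - X) = 9 + (-1 + X) = 8 + X)
N(x) = -6 + x² + 5*x (N(x) = (x² + (8 - 3)*x) - 6 = (x² + 5*x) - 6 = -6 + x² + 5*x)
v = -18 (v = 3*(-6) = -18)
B(a, q) = (-1 + a)*(36 + q)
B(v, N(1)) - 1466 = (-36 - (-6 + 1² + 5*1) + 36*(-18) - 18*(-6 + 1² + 5*1)) - 1466 = (-36 - (-6 + 1 + 5) - 648 - 18*(-6 + 1 + 5)) - 1466 = (-36 - 1*0 - 648 - 18*0) - 1466 = (-36 + 0 - 648 + 0) - 1466 = -684 - 1466 = -2150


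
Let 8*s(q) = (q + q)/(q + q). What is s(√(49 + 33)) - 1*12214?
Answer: -97711/8 ≈ -12214.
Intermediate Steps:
s(q) = ⅛ (s(q) = ((q + q)/(q + q))/8 = ((2*q)/((2*q)))/8 = ((2*q)*(1/(2*q)))/8 = (⅛)*1 = ⅛)
s(√(49 + 33)) - 1*12214 = ⅛ - 1*12214 = ⅛ - 12214 = -97711/8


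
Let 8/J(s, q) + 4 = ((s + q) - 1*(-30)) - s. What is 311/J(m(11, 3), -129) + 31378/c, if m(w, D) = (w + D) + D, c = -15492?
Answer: -124126565/30984 ≈ -4006.1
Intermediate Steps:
m(w, D) = w + 2*D (m(w, D) = (D + w) + D = w + 2*D)
J(s, q) = 8/(26 + q) (J(s, q) = 8/(-4 + (((s + q) - 1*(-30)) - s)) = 8/(-4 + (((q + s) + 30) - s)) = 8/(-4 + ((30 + q + s) - s)) = 8/(-4 + (30 + q)) = 8/(26 + q))
311/J(m(11, 3), -129) + 31378/c = 311/((8/(26 - 129))) + 31378/(-15492) = 311/((8/(-103))) + 31378*(-1/15492) = 311/((8*(-1/103))) - 15689/7746 = 311/(-8/103) - 15689/7746 = 311*(-103/8) - 15689/7746 = -32033/8 - 15689/7746 = -124126565/30984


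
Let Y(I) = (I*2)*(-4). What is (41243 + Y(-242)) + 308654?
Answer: 351833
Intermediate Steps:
Y(I) = -8*I (Y(I) = (2*I)*(-4) = -8*I)
(41243 + Y(-242)) + 308654 = (41243 - 8*(-242)) + 308654 = (41243 + 1936) + 308654 = 43179 + 308654 = 351833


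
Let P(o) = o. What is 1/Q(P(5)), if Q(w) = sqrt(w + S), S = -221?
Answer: -I*sqrt(6)/36 ≈ -0.068041*I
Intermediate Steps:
Q(w) = sqrt(-221 + w) (Q(w) = sqrt(w - 221) = sqrt(-221 + w))
1/Q(P(5)) = 1/(sqrt(-221 + 5)) = 1/(sqrt(-216)) = 1/(6*I*sqrt(6)) = -I*sqrt(6)/36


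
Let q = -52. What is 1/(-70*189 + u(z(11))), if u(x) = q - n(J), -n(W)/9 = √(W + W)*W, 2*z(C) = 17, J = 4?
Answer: -6641/88200578 - 18*√2/44100289 ≈ -7.5871e-5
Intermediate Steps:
z(C) = 17/2 (z(C) = (½)*17 = 17/2)
n(W) = -9*√2*W^(3/2) (n(W) = -9*√(W + W)*W = -9*√(2*W)*W = -9*√2*√W*W = -9*√2*W^(3/2))
u(x) = -52 + 72*√2 (u(x) = -52 - (-9)*√2*4^(3/2) = -52 - (-9)*√2*8 = -52 - (-72)*√2 = -52 + 72*√2)
1/(-70*189 + u(z(11))) = 1/(-70*189 + (-52 + 72*√2)) = 1/(-13230 + (-52 + 72*√2)) = 1/(-13282 + 72*√2)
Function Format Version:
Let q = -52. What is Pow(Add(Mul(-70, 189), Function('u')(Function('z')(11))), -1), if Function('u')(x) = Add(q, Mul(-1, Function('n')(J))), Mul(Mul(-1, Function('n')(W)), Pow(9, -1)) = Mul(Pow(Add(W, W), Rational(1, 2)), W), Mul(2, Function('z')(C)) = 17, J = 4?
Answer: Add(Rational(-6641, 88200578), Mul(Rational(-18, 44100289), Pow(2, Rational(1, 2)))) ≈ -7.5871e-5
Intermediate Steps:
Function('z')(C) = Rational(17, 2) (Function('z')(C) = Mul(Rational(1, 2), 17) = Rational(17, 2))
Function('n')(W) = Mul(-9, Pow(2, Rational(1, 2)), Pow(W, Rational(3, 2))) (Function('n')(W) = Mul(-9, Mul(Pow(Add(W, W), Rational(1, 2)), W)) = Mul(-9, Mul(Pow(Mul(2, W), Rational(1, 2)), W)) = Mul(-9, Mul(Mul(Pow(2, Rational(1, 2)), Pow(W, Rational(1, 2))), W)) = Mul(-9, Mul(Pow(2, Rational(1, 2)), Pow(W, Rational(3, 2)))) = Mul(-9, Pow(2, Rational(1, 2)), Pow(W, Rational(3, 2))))
Function('u')(x) = Add(-52, Mul(72, Pow(2, Rational(1, 2)))) (Function('u')(x) = Add(-52, Mul(-1, Mul(-9, Pow(2, Rational(1, 2)), Pow(4, Rational(3, 2))))) = Add(-52, Mul(-1, Mul(-9, Pow(2, Rational(1, 2)), 8))) = Add(-52, Mul(-1, Mul(-72, Pow(2, Rational(1, 2))))) = Add(-52, Mul(72, Pow(2, Rational(1, 2)))))
Pow(Add(Mul(-70, 189), Function('u')(Function('z')(11))), -1) = Pow(Add(Mul(-70, 189), Add(-52, Mul(72, Pow(2, Rational(1, 2))))), -1) = Pow(Add(-13230, Add(-52, Mul(72, Pow(2, Rational(1, 2))))), -1) = Pow(Add(-13282, Mul(72, Pow(2, Rational(1, 2)))), -1)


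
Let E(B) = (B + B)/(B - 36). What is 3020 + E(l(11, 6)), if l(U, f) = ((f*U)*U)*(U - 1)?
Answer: 909625/301 ≈ 3022.0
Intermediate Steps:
l(U, f) = f*U**2*(-1 + U) (l(U, f) = ((U*f)*U)*(-1 + U) = (f*U**2)*(-1 + U) = f*U**2*(-1 + U))
E(B) = 2*B/(-36 + B) (E(B) = (2*B)/(-36 + B) = 2*B/(-36 + B))
3020 + E(l(11, 6)) = 3020 + 2*(6*11**2*(-1 + 11))/(-36 + 6*11**2*(-1 + 11)) = 3020 + 2*(6*121*10)/(-36 + 6*121*10) = 3020 + 2*7260/(-36 + 7260) = 3020 + 2*7260/7224 = 3020 + 2*7260*(1/7224) = 3020 + 605/301 = 909625/301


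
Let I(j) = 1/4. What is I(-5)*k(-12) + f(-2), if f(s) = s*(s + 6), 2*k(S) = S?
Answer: -19/2 ≈ -9.5000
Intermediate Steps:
I(j) = ¼
k(S) = S/2
f(s) = s*(6 + s)
I(-5)*k(-12) + f(-2) = ((½)*(-12))/4 - 2*(6 - 2) = (¼)*(-6) - 2*4 = -3/2 - 8 = -19/2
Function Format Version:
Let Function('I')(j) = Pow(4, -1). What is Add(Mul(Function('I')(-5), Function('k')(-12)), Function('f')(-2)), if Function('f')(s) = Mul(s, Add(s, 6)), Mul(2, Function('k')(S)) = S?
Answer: Rational(-19, 2) ≈ -9.5000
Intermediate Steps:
Function('I')(j) = Rational(1, 4)
Function('k')(S) = Mul(Rational(1, 2), S)
Function('f')(s) = Mul(s, Add(6, s))
Add(Mul(Function('I')(-5), Function('k')(-12)), Function('f')(-2)) = Add(Mul(Rational(1, 4), Mul(Rational(1, 2), -12)), Mul(-2, Add(6, -2))) = Add(Mul(Rational(1, 4), -6), Mul(-2, 4)) = Add(Rational(-3, 2), -8) = Rational(-19, 2)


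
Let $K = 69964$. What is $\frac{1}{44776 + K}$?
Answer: $\frac{1}{114740} \approx 8.7154 \cdot 10^{-6}$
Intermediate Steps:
$\frac{1}{44776 + K} = \frac{1}{44776 + 69964} = \frac{1}{114740}$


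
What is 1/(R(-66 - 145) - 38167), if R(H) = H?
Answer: -1/38378 ≈ -2.6057e-5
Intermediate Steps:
1/(R(-66 - 145) - 38167) = 1/((-66 - 145) - 38167) = 1/(-211 - 38167) = 1/(-38378) = -1/38378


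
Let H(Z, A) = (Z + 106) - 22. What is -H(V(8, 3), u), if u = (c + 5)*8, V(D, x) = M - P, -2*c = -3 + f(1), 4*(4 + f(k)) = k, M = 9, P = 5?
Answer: -88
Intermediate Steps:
f(k) = -4 + k/4
c = 27/8 (c = -(-3 + (-4 + (¼)*1))/2 = -(-3 + (-4 + ¼))/2 = -(-3 - 15/4)/2 = -½*(-27/4) = 27/8 ≈ 3.3750)
V(D, x) = 4 (V(D, x) = 9 - 1*5 = 9 - 5 = 4)
u = 67 (u = (27/8 + 5)*8 = (67/8)*8 = 67)
H(Z, A) = 84 + Z (H(Z, A) = (106 + Z) - 22 = 84 + Z)
-H(V(8, 3), u) = -(84 + 4) = -1*88 = -88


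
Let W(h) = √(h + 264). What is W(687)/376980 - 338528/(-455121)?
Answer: 338528/455121 + √951/376980 ≈ 0.74390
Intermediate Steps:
W(h) = √(264 + h)
W(687)/376980 - 338528/(-455121) = √(264 + 687)/376980 - 338528/(-455121) = √951*(1/376980) - 338528*(-1/455121) = √951/376980 + 338528/455121 = 338528/455121 + √951/376980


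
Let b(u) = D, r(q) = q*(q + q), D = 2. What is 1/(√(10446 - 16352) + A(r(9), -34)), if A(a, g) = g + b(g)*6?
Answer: -11/3195 - I*√5906/6390 ≈ -0.0034429 - 0.012027*I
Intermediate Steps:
r(q) = 2*q² (r(q) = q*(2*q) = 2*q²)
b(u) = 2
A(a, g) = 12 + g (A(a, g) = g + 2*6 = g + 12 = 12 + g)
1/(√(10446 - 16352) + A(r(9), -34)) = 1/(√(10446 - 16352) + (12 - 34)) = 1/(√(-5906) - 22) = 1/(I*√5906 - 22) = 1/(-22 + I*√5906)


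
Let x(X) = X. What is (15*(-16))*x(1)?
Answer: -240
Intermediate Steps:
(15*(-16))*x(1) = (15*(-16))*1 = -240*1 = -240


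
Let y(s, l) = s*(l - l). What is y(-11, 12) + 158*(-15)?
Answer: -2370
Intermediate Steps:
y(s, l) = 0 (y(s, l) = s*0 = 0)
y(-11, 12) + 158*(-15) = 0 + 158*(-15) = 0 - 2370 = -2370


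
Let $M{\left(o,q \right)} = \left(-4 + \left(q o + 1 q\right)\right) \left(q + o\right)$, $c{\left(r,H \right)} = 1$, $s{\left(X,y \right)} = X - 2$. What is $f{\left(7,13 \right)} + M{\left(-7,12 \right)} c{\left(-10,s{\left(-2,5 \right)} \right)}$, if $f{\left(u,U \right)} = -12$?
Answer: $-392$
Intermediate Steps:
$s{\left(X,y \right)} = -2 + X$
$M{\left(o,q \right)} = \left(o + q\right) \left(-4 + q + o q\right)$ ($M{\left(o,q \right)} = \left(-4 + \left(o q + q\right)\right) \left(o + q\right) = \left(-4 + \left(q + o q\right)\right) \left(o + q\right) = \left(-4 + q + o q\right) \left(o + q\right) = \left(o + q\right) \left(-4 + q + o q\right)$)
$f{\left(7,13 \right)} + M{\left(-7,12 \right)} c{\left(-10,s{\left(-2,5 \right)} \right)} = -12 + \left(12^{2} - -28 - 48 - 84 - 7 \cdot 12^{2} + 12 \left(-7\right)^{2}\right) 1 = -12 + \left(144 + 28 - 48 - 84 - 1008 + 12 \cdot 49\right) 1 = -12 + \left(144 + 28 - 48 - 84 - 1008 + 588\right) 1 = -12 - 380 = -392$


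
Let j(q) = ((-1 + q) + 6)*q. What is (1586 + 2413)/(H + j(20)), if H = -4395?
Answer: -3999/3895 ≈ -1.0267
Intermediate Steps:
j(q) = q*(5 + q) (j(q) = (5 + q)*q = q*(5 + q))
(1586 + 2413)/(H + j(20)) = (1586 + 2413)/(-4395 + 20*(5 + 20)) = 3999/(-4395 + 20*25) = 3999/(-4395 + 500) = 3999/(-3895) = 3999*(-1/3895) = -3999/3895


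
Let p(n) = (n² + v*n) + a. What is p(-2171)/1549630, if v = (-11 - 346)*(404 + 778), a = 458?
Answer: 920819253/1549630 ≈ 594.22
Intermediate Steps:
v = -421974 (v = -357*1182 = -421974)
p(n) = 458 + n² - 421974*n (p(n) = (n² - 421974*n) + 458 = 458 + n² - 421974*n)
p(-2171)/1549630 = (458 + (-2171)² - 421974*(-2171))/1549630 = (458 + 4713241 + 916105554)*(1/1549630) = 920819253*(1/1549630) = 920819253/1549630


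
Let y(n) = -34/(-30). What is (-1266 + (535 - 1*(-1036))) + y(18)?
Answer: 4592/15 ≈ 306.13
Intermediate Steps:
y(n) = 17/15 (y(n) = -34*(-1/30) = 17/15)
(-1266 + (535 - 1*(-1036))) + y(18) = (-1266 + (535 - 1*(-1036))) + 17/15 = (-1266 + (535 + 1036)) + 17/15 = (-1266 + 1571) + 17/15 = 305 + 17/15 = 4592/15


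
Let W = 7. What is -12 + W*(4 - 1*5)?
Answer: -19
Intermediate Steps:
-12 + W*(4 - 1*5) = -12 + 7*(4 - 1*5) = -12 + 7*(4 - 5) = -12 + 7*(-1) = -12 - 7 = -19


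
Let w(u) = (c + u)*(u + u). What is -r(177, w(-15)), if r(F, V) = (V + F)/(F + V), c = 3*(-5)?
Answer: -1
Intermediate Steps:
c = -15
w(u) = 2*u*(-15 + u) (w(u) = (-15 + u)*(u + u) = (-15 + u)*(2*u) = 2*u*(-15 + u))
r(F, V) = 1 (r(F, V) = (F + V)/(F + V) = 1)
-r(177, w(-15)) = -1*1 = -1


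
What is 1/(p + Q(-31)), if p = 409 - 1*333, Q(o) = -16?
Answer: 1/60 ≈ 0.016667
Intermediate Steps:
p = 76 (p = 409 - 333 = 76)
1/(p + Q(-31)) = 1/(76 - 16) = 1/60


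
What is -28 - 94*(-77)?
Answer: 7210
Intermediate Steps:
-28 - 94*(-77) = -28 + 7238 = 7210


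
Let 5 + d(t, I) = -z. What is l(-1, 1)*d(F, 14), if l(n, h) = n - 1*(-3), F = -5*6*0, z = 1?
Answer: -12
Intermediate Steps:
F = 0 (F = -30*0 = 0)
l(n, h) = 3 + n (l(n, h) = n + 3 = 3 + n)
d(t, I) = -6 (d(t, I) = -5 - 1*1 = -5 - 1 = -6)
l(-1, 1)*d(F, 14) = (3 - 1)*(-6) = 2*(-6) = -12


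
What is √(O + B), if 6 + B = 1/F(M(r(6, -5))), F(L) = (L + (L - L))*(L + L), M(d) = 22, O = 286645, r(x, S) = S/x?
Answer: 9*√6851026/44 ≈ 535.39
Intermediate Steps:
F(L) = 2*L² (F(L) = (L + 0)*(2*L) = L*(2*L) = 2*L²)
B = -5807/968 (B = -6 + 1/(2*22²) = -6 + 1/(2*484) = -6 + 1/968 = -5807/968 ≈ -5.9990)
√(O + B) = √(286645 - 5807/968) = √(277466553/968) = 9*√6851026/44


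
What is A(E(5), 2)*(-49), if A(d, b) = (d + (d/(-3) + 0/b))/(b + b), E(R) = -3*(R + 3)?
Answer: 196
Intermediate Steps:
E(R) = -9 - 3*R (E(R) = -3*(3 + R) = -9 - 3*R)
A(d, b) = d/(3*b) (A(d, b) = (d + (d*(-⅓) + 0))/((2*b)) = (d + (-d/3 + 0))*(1/(2*b)) = (d - d/3)*(1/(2*b)) = (2*d/3)*(1/(2*b)) = d/(3*b))
A(E(5), 2)*(-49) = ((⅓)*(-9 - 3*5)/2)*(-49) = ((⅓)*(-9 - 15)*(½))*(-49) = ((⅓)*(-24)*(½))*(-49) = -4*(-49) = 196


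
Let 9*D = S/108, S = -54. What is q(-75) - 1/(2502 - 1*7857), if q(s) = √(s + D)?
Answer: 1/5355 + I*√2702/6 ≈ 0.00018674 + 8.6635*I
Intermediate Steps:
D = -1/18 (D = (-54/108)/9 = (-54*1/108)/9 = (⅑)*(-½) = -1/18 ≈ -0.055556)
q(s) = √(-1/18 + s) (q(s) = √(s - 1/18) = √(-1/18 + s))
q(-75) - 1/(2502 - 1*7857) = √(-2 + 36*(-75))/6 - 1/(2502 - 1*7857) = √(-2 - 2700)/6 - 1/(2502 - 7857) = √(-2702)/6 - 1/(-5355) = (I*√2702)/6 - 1*(-1/5355) = I*√2702/6 + 1/5355 = 1/5355 + I*√2702/6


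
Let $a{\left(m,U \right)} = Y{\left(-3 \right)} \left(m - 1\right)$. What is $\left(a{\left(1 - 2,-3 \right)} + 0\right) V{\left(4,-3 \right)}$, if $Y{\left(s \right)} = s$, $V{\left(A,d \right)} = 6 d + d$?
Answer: $-126$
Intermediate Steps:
$V{\left(A,d \right)} = 7 d$
$a{\left(m,U \right)} = 3 - 3 m$ ($a{\left(m,U \right)} = - 3 \left(m - 1\right) = - 3 \left(-1 + m\right) = 3 - 3 m$)
$\left(a{\left(1 - 2,-3 \right)} + 0\right) V{\left(4,-3 \right)} = \left(\left(3 - 3 \left(1 - 2\right)\right) + 0\right) 7 \left(-3\right) = \left(\left(3 - -3\right) + 0\right) \left(-21\right) = \left(\left(3 + 3\right) + 0\right) \left(-21\right) = \left(6 + 0\right) \left(-21\right) = 6 \left(-21\right) = -126$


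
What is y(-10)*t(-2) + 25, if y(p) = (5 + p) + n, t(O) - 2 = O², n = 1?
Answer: 1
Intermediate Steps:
t(O) = 2 + O²
y(p) = 6 + p (y(p) = (5 + p) + 1 = 6 + p)
y(-10)*t(-2) + 25 = (6 - 10)*(2 + (-2)²) + 25 = -4*(2 + 4) + 25 = -4*6 + 25 = -24 + 25 = 1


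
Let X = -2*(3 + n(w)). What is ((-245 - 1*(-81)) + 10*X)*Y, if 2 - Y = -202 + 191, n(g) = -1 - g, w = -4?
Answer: -3692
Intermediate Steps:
X = -12 (X = -2*(3 + (-1 - 1*(-4))) = -2*(3 + (-1 + 4)) = -2*(3 + 3) = -2*6 = -12)
Y = 13 (Y = 2 - (-202 + 191) = 2 - 1*(-11) = 2 + 11 = 13)
((-245 - 1*(-81)) + 10*X)*Y = ((-245 - 1*(-81)) + 10*(-12))*13 = ((-245 + 81) - 120)*13 = (-164 - 120)*13 = -284*13 = -3692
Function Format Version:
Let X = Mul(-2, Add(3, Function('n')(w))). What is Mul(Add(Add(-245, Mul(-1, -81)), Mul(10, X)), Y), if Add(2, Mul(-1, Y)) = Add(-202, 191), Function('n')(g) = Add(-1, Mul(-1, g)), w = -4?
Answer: -3692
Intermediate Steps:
X = -12 (X = Mul(-2, Add(3, Add(-1, Mul(-1, -4)))) = Mul(-2, Add(3, Add(-1, 4))) = Mul(-2, Add(3, 3)) = Mul(-2, 6) = -12)
Y = 13 (Y = Add(2, Mul(-1, Add(-202, 191))) = Add(2, Mul(-1, -11)) = Add(2, 11) = 13)
Mul(Add(Add(-245, Mul(-1, -81)), Mul(10, X)), Y) = Mul(Add(Add(-245, Mul(-1, -81)), Mul(10, -12)), 13) = Mul(Add(Add(-245, 81), -120), 13) = Mul(Add(-164, -120), 13) = Mul(-284, 13) = -3692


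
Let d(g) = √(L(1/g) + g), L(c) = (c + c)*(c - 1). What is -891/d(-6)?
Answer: 2673*I*√202/101 ≈ 376.14*I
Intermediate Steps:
L(c) = 2*c*(-1 + c) (L(c) = (2*c)*(-1 + c) = 2*c*(-1 + c))
d(g) = √(g + 2*(-1 + 1/g)/g) (d(g) = √(2*(-1 + 1/g)/g + g) = √(g + 2*(-1 + 1/g)/g))
-891/d(-6) = -891/√(-6 - 2/(-6) + 2/(-6)²) = -891/√(-6 - 2*(-⅙) + 2*(1/36)) = -891/√(-6 + ⅓ + 1/18) = -891*(-3*I*√202/101) = -(-2673)*I*√202/101 = 2673*I*√202/101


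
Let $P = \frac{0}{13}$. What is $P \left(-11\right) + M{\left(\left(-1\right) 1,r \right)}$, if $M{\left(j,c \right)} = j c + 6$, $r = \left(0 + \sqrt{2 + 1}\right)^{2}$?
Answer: $3$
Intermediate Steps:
$P = 0$ ($P = 0 \cdot \frac{1}{13} = 0$)
$r = 3$ ($r = \left(0 + \sqrt{3}\right)^{2} = \left(\sqrt{3}\right)^{2} = 3$)
$M{\left(j,c \right)} = 6 + c j$ ($M{\left(j,c \right)} = c j + 6 = 6 + c j$)
$P \left(-11\right) + M{\left(\left(-1\right) 1,r \right)} = 0 \left(-11\right) + \left(6 + 3 \left(\left(-1\right) 1\right)\right) = 0 + \left(6 + 3 \left(-1\right)\right) = 0 + \left(6 - 3\right) = 0 + 3 = 3$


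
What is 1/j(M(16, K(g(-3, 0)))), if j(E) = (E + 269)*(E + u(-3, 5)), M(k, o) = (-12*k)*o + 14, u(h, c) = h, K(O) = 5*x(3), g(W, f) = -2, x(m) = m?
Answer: 1/7450793 ≈ 1.3421e-7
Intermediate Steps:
K(O) = 15 (K(O) = 5*3 = 15)
M(k, o) = 14 - 12*k*o (M(k, o) = -12*k*o + 14 = 14 - 12*k*o)
j(E) = (-3 + E)*(269 + E) (j(E) = (E + 269)*(E - 3) = (269 + E)*(-3 + E) = (-3 + E)*(269 + E))
1/j(M(16, K(g(-3, 0)))) = 1/(-807 + (14 - 12*16*15)² + 266*(14 - 12*16*15)) = 1/(-807 + (14 - 2880)² + 266*(14 - 2880)) = 1/(-807 + (-2866)² + 266*(-2866)) = 1/(-807 + 8213956 - 762356) = 1/7450793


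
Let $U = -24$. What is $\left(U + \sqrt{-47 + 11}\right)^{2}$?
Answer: $540 - 288 i \approx 540.0 - 288.0 i$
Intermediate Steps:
$\left(U + \sqrt{-47 + 11}\right)^{2} = \left(-24 + \sqrt{-47 + 11}\right)^{2} = \left(-24 + \sqrt{-36}\right)^{2} = \left(-24 + 6 i\right)^{2}$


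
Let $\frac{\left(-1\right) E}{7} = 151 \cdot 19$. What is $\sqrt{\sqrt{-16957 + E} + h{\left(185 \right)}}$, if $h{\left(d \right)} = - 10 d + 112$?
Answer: $\sqrt{-1738 + 4 i \sqrt{2315}} \approx 2.3047 + 41.753 i$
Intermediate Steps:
$E = -20083$ ($E = - 7 \cdot 151 \cdot 19 = \left(-7\right) 2869 = -20083$)
$h{\left(d \right)} = 112 - 10 d$
$\sqrt{\sqrt{-16957 + E} + h{\left(185 \right)}} = \sqrt{\sqrt{-16957 - 20083} + \left(112 - 1850\right)} = \sqrt{\sqrt{-37040} + \left(112 - 1850\right)} = \sqrt{4 i \sqrt{2315} - 1738} = \sqrt{-1738 + 4 i \sqrt{2315}}$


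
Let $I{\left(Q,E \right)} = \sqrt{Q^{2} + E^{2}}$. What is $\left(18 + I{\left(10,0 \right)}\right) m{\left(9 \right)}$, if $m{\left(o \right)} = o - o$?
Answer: $0$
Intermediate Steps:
$m{\left(o \right)} = 0$
$I{\left(Q,E \right)} = \sqrt{E^{2} + Q^{2}}$
$\left(18 + I{\left(10,0 \right)}\right) m{\left(9 \right)} = \left(18 + \sqrt{0^{2} + 10^{2}}\right) 0 = \left(18 + \sqrt{0 + 100}\right) 0 = \left(18 + \sqrt{100}\right) 0 = \left(18 + 10\right) 0 = 28 \cdot 0 = 0$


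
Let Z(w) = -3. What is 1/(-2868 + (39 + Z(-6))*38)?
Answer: -1/1500 ≈ -0.00066667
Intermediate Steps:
1/(-2868 + (39 + Z(-6))*38) = 1/(-2868 + (39 - 3)*38) = 1/(-2868 + 36*38) = 1/(-2868 + 1368) = 1/(-1500) = -1/1500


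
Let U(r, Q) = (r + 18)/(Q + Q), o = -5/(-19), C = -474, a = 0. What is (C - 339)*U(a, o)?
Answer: -139023/5 ≈ -27805.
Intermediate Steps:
o = 5/19 (o = -5*(-1/19) = 5/19 ≈ 0.26316)
U(r, Q) = (18 + r)/(2*Q) (U(r, Q) = (18 + r)/((2*Q)) = (18 + r)*(1/(2*Q)) = (18 + r)/(2*Q))
(C - 339)*U(a, o) = (-474 - 339)*((18 + 0)/(2*(5/19))) = -813*19*18/(2*5) = -813*171/5 = -139023/5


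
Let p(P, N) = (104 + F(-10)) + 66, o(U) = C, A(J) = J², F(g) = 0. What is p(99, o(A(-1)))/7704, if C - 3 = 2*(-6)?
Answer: 85/3852 ≈ 0.022066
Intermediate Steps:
C = -9 (C = 3 + 2*(-6) = 3 - 12 = -9)
o(U) = -9
p(P, N) = 170 (p(P, N) = (104 + 0) + 66 = 104 + 66 = 170)
p(99, o(A(-1)))/7704 = 170/7704 = 170*(1/7704) = 85/3852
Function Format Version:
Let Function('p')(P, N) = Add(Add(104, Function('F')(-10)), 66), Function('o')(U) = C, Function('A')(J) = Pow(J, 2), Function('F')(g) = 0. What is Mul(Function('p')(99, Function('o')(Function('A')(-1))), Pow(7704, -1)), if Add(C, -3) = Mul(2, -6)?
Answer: Rational(85, 3852) ≈ 0.022066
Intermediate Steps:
C = -9 (C = Add(3, Mul(2, -6)) = Add(3, -12) = -9)
Function('o')(U) = -9
Function('p')(P, N) = 170 (Function('p')(P, N) = Add(Add(104, 0), 66) = Add(104, 66) = 170)
Mul(Function('p')(99, Function('o')(Function('A')(-1))), Pow(7704, -1)) = Mul(170, Pow(7704, -1)) = Mul(170, Rational(1, 7704)) = Rational(85, 3852)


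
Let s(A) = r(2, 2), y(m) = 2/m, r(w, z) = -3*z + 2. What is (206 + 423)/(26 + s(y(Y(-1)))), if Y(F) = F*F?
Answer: 629/22 ≈ 28.591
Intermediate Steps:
Y(F) = F**2
r(w, z) = 2 - 3*z
s(A) = -4 (s(A) = 2 - 3*2 = 2 - 6 = -4)
(206 + 423)/(26 + s(y(Y(-1)))) = (206 + 423)/(26 - 4) = 629/22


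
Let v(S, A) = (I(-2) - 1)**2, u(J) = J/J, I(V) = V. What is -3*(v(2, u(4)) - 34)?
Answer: 75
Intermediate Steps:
u(J) = 1
v(S, A) = 9 (v(S, A) = (-2 - 1)**2 = (-3)**2 = 9)
-3*(v(2, u(4)) - 34) = -3*(9 - 34) = -3*(-25) = 75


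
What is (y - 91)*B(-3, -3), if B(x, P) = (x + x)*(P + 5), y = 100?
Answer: -108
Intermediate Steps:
B(x, P) = 2*x*(5 + P) (B(x, P) = (2*x)*(5 + P) = 2*x*(5 + P))
(y - 91)*B(-3, -3) = (100 - 91)*(2*(-3)*(5 - 3)) = 9*(2*(-3)*2) = 9*(-12) = -108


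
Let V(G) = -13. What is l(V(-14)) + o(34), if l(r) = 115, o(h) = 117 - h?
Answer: 198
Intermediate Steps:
l(V(-14)) + o(34) = 115 + (117 - 1*34) = 115 + (117 - 34) = 115 + 83 = 198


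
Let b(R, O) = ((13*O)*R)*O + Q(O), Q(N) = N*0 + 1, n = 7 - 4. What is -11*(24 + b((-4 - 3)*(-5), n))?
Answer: -45320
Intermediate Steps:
n = 3
Q(N) = 1 (Q(N) = 0 + 1 = 1)
b(R, O) = 1 + 13*R*O² (b(R, O) = ((13*O)*R)*O + 1 = (13*O*R)*O + 1 = 13*R*O² + 1 = 1 + 13*R*O²)
-11*(24 + b((-4 - 3)*(-5), n)) = -11*(24 + (1 + 13*((-4 - 3)*(-5))*3²)) = -11*(24 + (1 + 13*(-7*(-5))*9)) = -11*(24 + (1 + 13*35*9)) = -11*(24 + (1 + 4095)) = -11*(24 + 4096) = -11*4120 = -45320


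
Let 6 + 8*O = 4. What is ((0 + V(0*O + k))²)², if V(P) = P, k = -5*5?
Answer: 390625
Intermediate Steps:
k = -25
O = -¼ (O = -¾ + (⅛)*4 = -¾ + ½ = -¼ ≈ -0.25000)
((0 + V(0*O + k))²)² = ((0 + (0*(-¼) - 25))²)² = ((0 + (0 - 25))²)² = ((0 - 25)²)² = ((-25)²)² = 625² = 390625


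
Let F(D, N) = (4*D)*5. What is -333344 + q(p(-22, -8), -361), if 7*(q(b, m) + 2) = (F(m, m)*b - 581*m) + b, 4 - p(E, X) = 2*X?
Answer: -2268061/7 ≈ -3.2401e+5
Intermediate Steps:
F(D, N) = 20*D
p(E, X) = 4 - 2*X
q(b, m) = -2 - 83*m + b/7 + 20*b*m/7 (q(b, m) = -2 + (((20*m)*b - 581*m) + b)/7 = -2 + ((20*b*m - 581*m) + b)/7 = -2 + ((-581*m + 20*b*m) + b)/7 = -2 + (b - 581*m + 20*b*m)/7 = -2 + (-83*m + b/7 + 20*b*m/7) = -2 - 83*m + b/7 + 20*b*m/7)
-333344 + q(p(-22, -8), -361) = -333344 + (-2 - 83*(-361) + (4 - 2*(-8))/7 + (20/7)*(4 - 2*(-8))*(-361)) = -333344 + (-2 + 29963 + (4 + 16)/7 + (20/7)*(4 + 16)*(-361)) = -333344 + (-2 + 29963 + (⅐)*20 + (20/7)*20*(-361)) = -333344 + (-2 + 29963 + 20/7 - 144400/7) = -333344 + 65347/7 = -2268061/7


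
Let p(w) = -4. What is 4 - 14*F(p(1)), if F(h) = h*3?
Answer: 172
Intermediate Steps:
F(h) = 3*h
4 - 14*F(p(1)) = 4 - 42*(-4) = 4 - 14*(-12) = 4 + 168 = 172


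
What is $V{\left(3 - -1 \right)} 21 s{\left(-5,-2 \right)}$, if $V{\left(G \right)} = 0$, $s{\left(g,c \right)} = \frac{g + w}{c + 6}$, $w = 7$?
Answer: $0$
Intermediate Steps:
$s{\left(g,c \right)} = \frac{7 + g}{6 + c}$ ($s{\left(g,c \right)} = \frac{g + 7}{c + 6} = \frac{7 + g}{6 + c}$)
$V{\left(3 - -1 \right)} 21 s{\left(-5,-2 \right)} = 0 \cdot 21 \frac{7 - 5}{6 - 2} = 0 \cdot \frac{1}{4} \cdot 2 = 0 \cdot \frac{1}{2} = 0$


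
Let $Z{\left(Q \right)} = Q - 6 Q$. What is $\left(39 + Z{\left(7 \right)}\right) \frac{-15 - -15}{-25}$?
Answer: $0$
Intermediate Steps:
$Z{\left(Q \right)} = - 5 Q$
$\left(39 + Z{\left(7 \right)}\right) \frac{-15 - -15}{-25} = \left(39 - 35\right) \frac{-15 - -15}{-25} = \left(39 - 35\right) \left(-15 + 15\right) \left(- \frac{1}{25}\right) = 4 \cdot 0 \left(- \frac{1}{25}\right) = 4 \cdot 0 = 0$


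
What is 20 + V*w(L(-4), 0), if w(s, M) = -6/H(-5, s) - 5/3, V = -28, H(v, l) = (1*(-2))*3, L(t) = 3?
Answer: 116/3 ≈ 38.667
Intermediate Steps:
H(v, l) = -6 (H(v, l) = -2*3 = -6)
w(s, M) = -⅔ (w(s, M) = -6/(-6) - 5/3 = -6*(-⅙) - 5*⅓ = 1 - 5/3 = -⅔)
20 + V*w(L(-4), 0) = 20 - 28*(-⅔) = 20 + 56/3 = 116/3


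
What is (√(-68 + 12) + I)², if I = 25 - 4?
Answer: 385 + 84*I*√14 ≈ 385.0 + 314.3*I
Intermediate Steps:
I = 21
(√(-68 + 12) + I)² = (√(-68 + 12) + 21)² = (√(-56) + 21)² = (2*I*√14 + 21)² = (21 + 2*I*√14)²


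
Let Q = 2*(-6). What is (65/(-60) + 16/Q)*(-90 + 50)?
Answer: 290/3 ≈ 96.667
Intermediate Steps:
Q = -12
(65/(-60) + 16/Q)*(-90 + 50) = (65/(-60) + 16/(-12))*(-90 + 50) = (65*(-1/60) + 16*(-1/12))*(-40) = (-13/12 - 4/3)*(-40) = -29/12*(-40) = 290/3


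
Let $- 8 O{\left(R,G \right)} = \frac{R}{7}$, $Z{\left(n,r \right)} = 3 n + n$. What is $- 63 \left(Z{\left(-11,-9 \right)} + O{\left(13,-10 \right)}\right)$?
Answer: $\frac{22293}{8} \approx 2786.6$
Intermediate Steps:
$Z{\left(n,r \right)} = 4 n$
$O{\left(R,G \right)} = - \frac{R}{56}$ ($O{\left(R,G \right)} = - \frac{R \frac{1}{7}}{8} = - \frac{\frac{1}{7} R}{8} = - \frac{R}{56}$)
$- 63 \left(Z{\left(-11,-9 \right)} + O{\left(13,-10 \right)}\right) = - 63 \left(4 \left(-11\right) - \frac{13}{56}\right) = - 63 \left(-44 - \frac{13}{56}\right) = \left(-63\right) \left(- \frac{2477}{56}\right) = \frac{22293}{8}$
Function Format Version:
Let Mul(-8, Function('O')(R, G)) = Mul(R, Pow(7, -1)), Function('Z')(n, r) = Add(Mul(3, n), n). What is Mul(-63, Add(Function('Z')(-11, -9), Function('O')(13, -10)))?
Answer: Rational(22293, 8) ≈ 2786.6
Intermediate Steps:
Function('Z')(n, r) = Mul(4, n)
Function('O')(R, G) = Mul(Rational(-1, 56), R) (Function('O')(R, G) = Mul(Rational(-1, 8), Mul(R, Pow(7, -1))) = Mul(Rational(-1, 8), Mul(R, Rational(1, 7))) = Mul(Rational(-1, 8), Mul(Rational(1, 7), R)) = Mul(Rational(-1, 56), R))
Mul(-63, Add(Function('Z')(-11, -9), Function('O')(13, -10))) = Mul(-63, Add(Mul(4, -11), Mul(Rational(-1, 56), 13))) = Mul(-63, Add(-44, Rational(-13, 56))) = Mul(-63, Rational(-2477, 56)) = Rational(22293, 8)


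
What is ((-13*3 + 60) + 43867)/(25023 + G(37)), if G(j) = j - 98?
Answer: 21944/12481 ≈ 1.7582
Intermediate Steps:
G(j) = -98 + j
((-13*3 + 60) + 43867)/(25023 + G(37)) = ((-13*3 + 60) + 43867)/(25023 + (-98 + 37)) = ((-39 + 60) + 43867)/(25023 - 61) = (21 + 43867)/24962 = 43888*(1/24962) = 21944/12481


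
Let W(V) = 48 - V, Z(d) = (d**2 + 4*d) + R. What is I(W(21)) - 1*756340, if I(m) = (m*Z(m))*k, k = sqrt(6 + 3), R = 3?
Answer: -688300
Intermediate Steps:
k = 3 (k = sqrt(9) = 3)
Z(d) = 3 + d**2 + 4*d (Z(d) = (d**2 + 4*d) + 3 = 3 + d**2 + 4*d)
I(m) = 3*m*(3 + m**2 + 4*m) (I(m) = (m*(3 + m**2 + 4*m))*3 = 3*m*(3 + m**2 + 4*m))
I(W(21)) - 1*756340 = 3*(48 - 1*21)*(3 + (48 - 1*21)**2 + 4*(48 - 1*21)) - 1*756340 = 3*(48 - 21)*(3 + (48 - 21)**2 + 4*(48 - 21)) - 756340 = 3*27*(3 + 27**2 + 4*27) - 756340 = 3*27*(3 + 729 + 108) - 756340 = 3*27*840 - 756340 = 68040 - 756340 = -688300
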